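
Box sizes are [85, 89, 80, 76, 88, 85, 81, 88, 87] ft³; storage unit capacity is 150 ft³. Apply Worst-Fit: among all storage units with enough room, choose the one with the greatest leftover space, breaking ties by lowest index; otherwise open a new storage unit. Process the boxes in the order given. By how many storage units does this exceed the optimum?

Worst-Fit: [85] [89] [80] [76] [88] [85] [81] [88] [87] → 9 storage units.
9 boxes exceed 75 ft³ (half the capacity), and no two of those can share a storage unit, so at least 9 storage units are needed.
So 9 is already optimal.

0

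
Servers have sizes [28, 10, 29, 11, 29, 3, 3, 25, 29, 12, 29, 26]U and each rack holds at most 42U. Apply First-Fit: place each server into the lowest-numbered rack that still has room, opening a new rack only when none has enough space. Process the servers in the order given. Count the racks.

Put 28U in rack 1; 14U remain.
Put 10U in rack 1; 4U remain.
Put 29U in rack 2; 13U remain.
Put 11U in rack 2; 2U remain.
Put 29U in rack 3; 13U remain.
Put 3U in rack 1; 1U remain.
Put 3U in rack 3; 10U remain.
Put 25U in rack 4; 17U remain.
Put 29U in rack 5; 13U remain.
Put 12U in rack 4; 5U remain.
Put 29U in rack 6; 13U remain.
Put 26U in rack 7; 16U remain.
Final racks: [28,10,3] [29,11] [29,3] [25,12] [29] [29] [26].

7 racks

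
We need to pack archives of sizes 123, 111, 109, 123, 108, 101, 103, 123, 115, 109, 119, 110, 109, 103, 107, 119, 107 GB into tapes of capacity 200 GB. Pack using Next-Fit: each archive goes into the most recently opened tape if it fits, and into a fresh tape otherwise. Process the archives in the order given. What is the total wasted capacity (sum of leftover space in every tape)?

Put 123 GB in tape 1; 77 GB remain.
Put 111 GB in tape 2; 89 GB remain.
Put 109 GB in tape 3; 91 GB remain.
Put 123 GB in tape 4; 77 GB remain.
Put 108 GB in tape 5; 92 GB remain.
Put 101 GB in tape 6; 99 GB remain.
Put 103 GB in tape 7; 97 GB remain.
Put 123 GB in tape 8; 77 GB remain.
Put 115 GB in tape 9; 85 GB remain.
Put 109 GB in tape 10; 91 GB remain.
Put 119 GB in tape 11; 81 GB remain.
Put 110 GB in tape 12; 90 GB remain.
Put 109 GB in tape 13; 91 GB remain.
Put 103 GB in tape 14; 97 GB remain.
Put 107 GB in tape 15; 93 GB remain.
Put 119 GB in tape 16; 81 GB remain.
Put 107 GB in tape 17; 93 GB remain.
17 tapes × 200 GB = 3400 GB; used 1899 GB; unused 1501 GB.

1501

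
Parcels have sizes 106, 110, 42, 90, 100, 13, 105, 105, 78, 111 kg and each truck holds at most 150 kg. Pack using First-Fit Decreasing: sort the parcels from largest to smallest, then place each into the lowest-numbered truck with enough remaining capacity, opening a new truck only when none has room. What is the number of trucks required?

Sorted descending: 111, 110, 106, 105, 105, 100, 90, 78, 42, 13.
111 kg → truck 1 (remaining 39 kg)
110 kg → truck 2 (remaining 40 kg)
106 kg → truck 3 (remaining 44 kg)
105 kg → truck 4 (remaining 45 kg)
105 kg → truck 5 (remaining 45 kg)
100 kg → truck 6 (remaining 50 kg)
90 kg → truck 7 (remaining 60 kg)
78 kg → truck 8 (remaining 72 kg)
42 kg → truck 3 (remaining 2 kg)
13 kg → truck 1 (remaining 26 kg)

8 trucks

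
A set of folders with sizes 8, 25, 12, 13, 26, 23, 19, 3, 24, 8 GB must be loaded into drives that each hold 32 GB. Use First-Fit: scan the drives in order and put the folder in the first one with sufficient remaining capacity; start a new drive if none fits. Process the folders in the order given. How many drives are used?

6 drives

8 GB → drive 1 (remaining 24 GB)
25 GB → drive 2 (remaining 7 GB)
12 GB → drive 1 (remaining 12 GB)
13 GB → drive 3 (remaining 19 GB)
26 GB → drive 4 (remaining 6 GB)
23 GB → drive 5 (remaining 9 GB)
19 GB → drive 3 (remaining 0 GB)
3 GB → drive 1 (remaining 9 GB)
24 GB → drive 6 (remaining 8 GB)
8 GB → drive 1 (remaining 1 GB)
Final drives: [8,12,3,8] [25] [13,19] [26] [23] [24].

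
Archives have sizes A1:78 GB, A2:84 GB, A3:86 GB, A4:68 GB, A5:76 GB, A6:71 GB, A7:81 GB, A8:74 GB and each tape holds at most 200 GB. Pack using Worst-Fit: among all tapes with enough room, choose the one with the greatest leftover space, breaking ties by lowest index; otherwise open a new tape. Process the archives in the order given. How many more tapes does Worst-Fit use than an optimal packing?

0

Worst-Fit: [78,84] [86,68] [76,71] [81,74] → 4 tapes.
Total size 618 GB; any packing needs at least ⌈618/200⌉ = 4 tapes.
So 4 is already optimal.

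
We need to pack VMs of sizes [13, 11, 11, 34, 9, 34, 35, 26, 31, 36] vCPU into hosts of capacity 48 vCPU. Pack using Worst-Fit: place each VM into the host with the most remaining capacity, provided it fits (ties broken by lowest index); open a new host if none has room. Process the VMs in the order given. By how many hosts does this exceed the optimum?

1

Worst-Fit: [13,11,11] [34,9] [34] [35] [26] [31] [36] → 7 hosts.
6 VMs exceed 24 vCPU (half the capacity), and no two of those can share a host, so at least 6 hosts are needed.
An optimal packing achieves that bound: [36,11] [35,13] [34,11] [34,9] [31] [26] → 6 hosts.
Excess: 7 − 6 = 1.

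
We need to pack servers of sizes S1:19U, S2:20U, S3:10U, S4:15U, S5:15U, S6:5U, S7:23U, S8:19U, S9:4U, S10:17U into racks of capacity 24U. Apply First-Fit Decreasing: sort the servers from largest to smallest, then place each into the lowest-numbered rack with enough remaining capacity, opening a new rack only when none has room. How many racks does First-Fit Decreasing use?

Sorted descending: 23, 20, 19, 19, 17, 15, 15, 10, 5, 4.
23U → rack 1 (remaining 1U)
20U → rack 2 (remaining 4U)
19U → rack 3 (remaining 5U)
19U → rack 4 (remaining 5U)
17U → rack 5 (remaining 7U)
15U → rack 6 (remaining 9U)
15U → rack 7 (remaining 9U)
10U → rack 8 (remaining 14U)
5U → rack 3 (remaining 0U)
4U → rack 2 (remaining 0U)
Final racks: [23] [20,4] [19,5] [19] [17] [15] [15] [10].

8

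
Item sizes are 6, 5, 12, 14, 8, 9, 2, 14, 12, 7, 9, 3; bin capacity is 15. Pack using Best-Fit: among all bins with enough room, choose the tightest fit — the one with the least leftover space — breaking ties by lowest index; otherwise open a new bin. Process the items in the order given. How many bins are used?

8 bins

Put 6 in bin 1; 9 remain.
Put 5 in bin 1; 4 remain.
Put 12 in bin 2; 3 remain.
Put 14 in bin 3; 1 remain.
Put 8 in bin 4; 7 remain.
Put 9 in bin 5; 6 remain.
Put 2 in bin 2; 1 remain.
Put 14 in bin 6; 1 remain.
Put 12 in bin 7; 3 remain.
Put 7 in bin 4; 0 remain.
Put 9 in bin 8; 6 remain.
Put 3 in bin 7; 0 remain.
Final bins: [6,5] [12,2] [14] [8,7] [9] [14] [12,3] [9].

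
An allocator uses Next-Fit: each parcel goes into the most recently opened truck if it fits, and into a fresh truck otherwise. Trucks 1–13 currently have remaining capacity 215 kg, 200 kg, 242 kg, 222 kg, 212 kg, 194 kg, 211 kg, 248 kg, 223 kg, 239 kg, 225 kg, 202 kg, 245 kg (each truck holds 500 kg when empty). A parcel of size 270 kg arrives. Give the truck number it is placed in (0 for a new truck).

0

Next-Fit only looks at truck 13, which has 245 kg free.
270 kg does not fit, so a new truck is opened.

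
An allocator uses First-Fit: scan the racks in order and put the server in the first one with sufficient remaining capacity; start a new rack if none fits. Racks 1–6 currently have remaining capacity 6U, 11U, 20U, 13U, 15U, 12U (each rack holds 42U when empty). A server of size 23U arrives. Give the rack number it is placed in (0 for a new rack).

0

No rack has ≥ 23U free, so a new rack is opened.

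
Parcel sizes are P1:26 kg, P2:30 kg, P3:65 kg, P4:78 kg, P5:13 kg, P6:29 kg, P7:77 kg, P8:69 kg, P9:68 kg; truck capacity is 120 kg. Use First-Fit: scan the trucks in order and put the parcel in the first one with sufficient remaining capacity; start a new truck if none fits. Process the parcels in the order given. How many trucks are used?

6

truck 1: place P1 (26 kg), 94 kg left
truck 1: place P2 (30 kg), 64 kg left
truck 2: place P3 (65 kg), 55 kg left
truck 3: place P4 (78 kg), 42 kg left
truck 1: place P5 (13 kg), 51 kg left
truck 1: place P6 (29 kg), 22 kg left
truck 4: place P7 (77 kg), 43 kg left
truck 5: place P8 (69 kg), 51 kg left
truck 6: place P9 (68 kg), 52 kg left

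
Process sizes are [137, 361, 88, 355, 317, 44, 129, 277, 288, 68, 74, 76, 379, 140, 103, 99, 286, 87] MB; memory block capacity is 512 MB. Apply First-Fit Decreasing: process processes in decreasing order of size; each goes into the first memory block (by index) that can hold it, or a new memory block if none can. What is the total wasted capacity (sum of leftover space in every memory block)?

Sorted descending: 379, 361, 355, 317, 288, 286, 277, 140, 137, 129, 103, 99, 88, 87, 76, 74, 68, 44.
379 MB → memory block 1 (remaining 133 MB)
361 MB → memory block 2 (remaining 151 MB)
355 MB → memory block 3 (remaining 157 MB)
317 MB → memory block 4 (remaining 195 MB)
288 MB → memory block 5 (remaining 224 MB)
286 MB → memory block 6 (remaining 226 MB)
277 MB → memory block 7 (remaining 235 MB)
140 MB → memory block 2 (remaining 11 MB)
137 MB → memory block 3 (remaining 20 MB)
129 MB → memory block 1 (remaining 4 MB)
103 MB → memory block 4 (remaining 92 MB)
99 MB → memory block 5 (remaining 125 MB)
88 MB → memory block 4 (remaining 4 MB)
87 MB → memory block 5 (remaining 38 MB)
76 MB → memory block 6 (remaining 150 MB)
74 MB → memory block 6 (remaining 76 MB)
68 MB → memory block 6 (remaining 8 MB)
44 MB → memory block 7 (remaining 191 MB)
7 memory blocks × 512 MB = 3584 MB; used 3308 MB; unused 276 MB.

276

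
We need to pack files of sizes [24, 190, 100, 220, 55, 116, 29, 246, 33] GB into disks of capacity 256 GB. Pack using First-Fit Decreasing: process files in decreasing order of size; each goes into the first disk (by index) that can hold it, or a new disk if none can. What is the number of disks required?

5

Sorted descending: 246, 220, 190, 116, 100, 55, 33, 29, 24.
Put 246 GB in disk 1; 10 GB remain.
Put 220 GB in disk 2; 36 GB remain.
Put 190 GB in disk 3; 66 GB remain.
Put 116 GB in disk 4; 140 GB remain.
Put 100 GB in disk 4; 40 GB remain.
Put 55 GB in disk 3; 11 GB remain.
Put 33 GB in disk 2; 3 GB remain.
Put 29 GB in disk 4; 11 GB remain.
Put 24 GB in disk 5; 232 GB remain.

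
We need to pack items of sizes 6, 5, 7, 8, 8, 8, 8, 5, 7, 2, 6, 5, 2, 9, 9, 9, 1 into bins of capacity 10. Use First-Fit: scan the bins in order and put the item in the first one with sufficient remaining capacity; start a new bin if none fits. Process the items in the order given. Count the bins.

bin 1: place 6, 4 left
bin 2: place 5, 5 left
bin 3: place 7, 3 left
bin 4: place 8, 2 left
bin 5: place 8, 2 left
bin 6: place 8, 2 left
bin 7: place 8, 2 left
bin 2: place 5, 0 left
bin 8: place 7, 3 left
bin 1: place 2, 2 left
bin 9: place 6, 4 left
bin 10: place 5, 5 left
bin 1: place 2, 0 left
bin 11: place 9, 1 left
bin 12: place 9, 1 left
bin 13: place 9, 1 left
bin 3: place 1, 2 left

13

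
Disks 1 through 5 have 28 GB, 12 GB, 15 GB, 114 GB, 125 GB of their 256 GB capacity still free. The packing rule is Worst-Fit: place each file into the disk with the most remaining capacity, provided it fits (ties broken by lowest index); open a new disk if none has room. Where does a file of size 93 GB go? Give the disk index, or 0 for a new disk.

Disks with room: disk 4 (114 GB), disk 5 (125 GB).
Most room is disk 5 with 125 GB free.

5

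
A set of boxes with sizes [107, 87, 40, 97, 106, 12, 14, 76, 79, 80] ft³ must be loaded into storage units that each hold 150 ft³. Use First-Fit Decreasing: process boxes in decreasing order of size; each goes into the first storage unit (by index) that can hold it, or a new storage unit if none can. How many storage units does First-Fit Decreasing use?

Sorted descending: 107, 106, 97, 87, 80, 79, 76, 40, 14, 12.
Put 107 ft³ in storage unit 1; 43 ft³ remain.
Put 106 ft³ in storage unit 2; 44 ft³ remain.
Put 97 ft³ in storage unit 3; 53 ft³ remain.
Put 87 ft³ in storage unit 4; 63 ft³ remain.
Put 80 ft³ in storage unit 5; 70 ft³ remain.
Put 79 ft³ in storage unit 6; 71 ft³ remain.
Put 76 ft³ in storage unit 7; 74 ft³ remain.
Put 40 ft³ in storage unit 1; 3 ft³ remain.
Put 14 ft³ in storage unit 2; 30 ft³ remain.
Put 12 ft³ in storage unit 2; 18 ft³ remain.
Final storage units: [107,40] [106,14,12] [97] [87] [80] [79] [76].

7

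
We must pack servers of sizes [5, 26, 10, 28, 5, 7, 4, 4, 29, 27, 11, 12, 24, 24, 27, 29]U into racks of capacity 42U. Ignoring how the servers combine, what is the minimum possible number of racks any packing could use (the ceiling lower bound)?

Total size = 5 + 26 + 10 + 28 + 5 + 7 + 4 + 4 + 29 + 27 + 11 + 12 + 24 + 24 + 27 + 29 = 272U.
⌈272 / 42⌉ = 7.

7 racks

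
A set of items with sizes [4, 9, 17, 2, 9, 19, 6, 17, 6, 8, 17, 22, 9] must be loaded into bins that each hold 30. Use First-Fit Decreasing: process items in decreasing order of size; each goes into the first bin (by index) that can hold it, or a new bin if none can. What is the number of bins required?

5

Sorted descending: 22, 19, 17, 17, 17, 9, 9, 9, 8, 6, 6, 4, 2.
Put 22 in bin 1; 8 remain.
Put 19 in bin 2; 11 remain.
Put 17 in bin 3; 13 remain.
Put 17 in bin 4; 13 remain.
Put 17 in bin 5; 13 remain.
Put 9 in bin 2; 2 remain.
Put 9 in bin 3; 4 remain.
Put 9 in bin 4; 4 remain.
Put 8 in bin 1; 0 remain.
Put 6 in bin 5; 7 remain.
Put 6 in bin 5; 1 remain.
Put 4 in bin 3; 0 remain.
Put 2 in bin 2; 0 remain.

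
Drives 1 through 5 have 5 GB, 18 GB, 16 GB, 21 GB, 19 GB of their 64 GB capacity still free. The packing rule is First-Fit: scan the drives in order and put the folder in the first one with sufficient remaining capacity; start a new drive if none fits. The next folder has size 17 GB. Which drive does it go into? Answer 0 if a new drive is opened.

2

Drives with room: drive 2 (18 GB), drive 4 (21 GB), drive 5 (19 GB).
The first with room is drive 2.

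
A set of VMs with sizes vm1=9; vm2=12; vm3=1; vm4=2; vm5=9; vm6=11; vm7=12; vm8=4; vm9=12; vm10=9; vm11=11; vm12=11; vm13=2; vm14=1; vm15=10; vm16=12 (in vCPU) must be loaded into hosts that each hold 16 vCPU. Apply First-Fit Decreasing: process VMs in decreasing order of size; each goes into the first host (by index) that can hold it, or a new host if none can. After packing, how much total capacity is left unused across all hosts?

48

Sorted descending: 12, 12, 12, 12, 11, 11, 11, 10, 9, 9, 9, 4, 2, 2, 1, 1.
Put 12 vCPU in host 1; 4 vCPU remain.
Put 12 vCPU in host 2; 4 vCPU remain.
Put 12 vCPU in host 3; 4 vCPU remain.
Put 12 vCPU in host 4; 4 vCPU remain.
Put 11 vCPU in host 5; 5 vCPU remain.
Put 11 vCPU in host 6; 5 vCPU remain.
Put 11 vCPU in host 7; 5 vCPU remain.
Put 10 vCPU in host 8; 6 vCPU remain.
Put 9 vCPU in host 9; 7 vCPU remain.
Put 9 vCPU in host 10; 7 vCPU remain.
Put 9 vCPU in host 11; 7 vCPU remain.
Put 4 vCPU in host 1; 0 vCPU remain.
Put 2 vCPU in host 2; 2 vCPU remain.
Put 2 vCPU in host 2; 0 vCPU remain.
Put 1 vCPU in host 3; 3 vCPU remain.
Put 1 vCPU in host 3; 2 vCPU remain.
11 hosts × 16 vCPU = 176 vCPU; used 128 vCPU; unused 48 vCPU.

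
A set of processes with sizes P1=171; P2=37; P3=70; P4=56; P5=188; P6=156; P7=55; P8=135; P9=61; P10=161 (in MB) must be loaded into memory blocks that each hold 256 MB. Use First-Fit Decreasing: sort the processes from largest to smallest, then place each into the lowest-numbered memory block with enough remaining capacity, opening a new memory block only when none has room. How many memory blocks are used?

Sorted descending: 188, 171, 161, 156, 135, 70, 61, 56, 55, 37.
Put 188 MB in memory block 1; 68 MB remain.
Put 171 MB in memory block 2; 85 MB remain.
Put 161 MB in memory block 3; 95 MB remain.
Put 156 MB in memory block 4; 100 MB remain.
Put 135 MB in memory block 5; 121 MB remain.
Put 70 MB in memory block 2; 15 MB remain.
Put 61 MB in memory block 1; 7 MB remain.
Put 56 MB in memory block 3; 39 MB remain.
Put 55 MB in memory block 4; 45 MB remain.
Put 37 MB in memory block 3; 2 MB remain.

5 memory blocks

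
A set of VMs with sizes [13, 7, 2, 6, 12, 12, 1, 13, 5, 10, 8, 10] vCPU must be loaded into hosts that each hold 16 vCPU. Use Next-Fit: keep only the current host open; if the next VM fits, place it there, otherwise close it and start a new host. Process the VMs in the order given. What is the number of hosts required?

8

Put 13 vCPU in host 1; 3 vCPU remain.
Put 7 vCPU in host 2; 9 vCPU remain.
Put 2 vCPU in host 2; 7 vCPU remain.
Put 6 vCPU in host 2; 1 vCPU remain.
Put 12 vCPU in host 3; 4 vCPU remain.
Put 12 vCPU in host 4; 4 vCPU remain.
Put 1 vCPU in host 4; 3 vCPU remain.
Put 13 vCPU in host 5; 3 vCPU remain.
Put 5 vCPU in host 6; 11 vCPU remain.
Put 10 vCPU in host 6; 1 vCPU remain.
Put 8 vCPU in host 7; 8 vCPU remain.
Put 10 vCPU in host 8; 6 vCPU remain.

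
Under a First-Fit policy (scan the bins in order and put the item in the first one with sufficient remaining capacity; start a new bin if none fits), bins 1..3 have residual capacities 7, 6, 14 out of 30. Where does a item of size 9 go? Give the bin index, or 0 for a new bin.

3

Bins with room: bin 3 (14).
The first with room is bin 3.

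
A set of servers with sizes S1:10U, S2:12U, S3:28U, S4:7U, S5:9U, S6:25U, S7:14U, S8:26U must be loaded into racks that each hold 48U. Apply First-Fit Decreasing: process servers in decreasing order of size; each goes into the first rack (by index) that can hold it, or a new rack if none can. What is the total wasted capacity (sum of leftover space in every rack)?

13

Sorted descending: 28, 26, 25, 14, 12, 10, 9, 7.
Put 28U in rack 1; 20U remain.
Put 26U in rack 2; 22U remain.
Put 25U in rack 3; 23U remain.
Put 14U in rack 1; 6U remain.
Put 12U in rack 2; 10U remain.
Put 10U in rack 2; 0U remain.
Put 9U in rack 3; 14U remain.
Put 7U in rack 3; 7U remain.
3 racks × 48U = 144U; used 131U; unused 13U.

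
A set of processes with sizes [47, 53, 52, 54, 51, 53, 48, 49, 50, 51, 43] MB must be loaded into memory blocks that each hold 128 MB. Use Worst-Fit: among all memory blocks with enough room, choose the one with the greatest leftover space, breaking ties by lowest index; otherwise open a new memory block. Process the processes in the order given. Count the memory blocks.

memory block 1: place 47 MB, 81 MB left
memory block 1: place 53 MB, 28 MB left
memory block 2: place 52 MB, 76 MB left
memory block 2: place 54 MB, 22 MB left
memory block 3: place 51 MB, 77 MB left
memory block 3: place 53 MB, 24 MB left
memory block 4: place 48 MB, 80 MB left
memory block 4: place 49 MB, 31 MB left
memory block 5: place 50 MB, 78 MB left
memory block 5: place 51 MB, 27 MB left
memory block 6: place 43 MB, 85 MB left

6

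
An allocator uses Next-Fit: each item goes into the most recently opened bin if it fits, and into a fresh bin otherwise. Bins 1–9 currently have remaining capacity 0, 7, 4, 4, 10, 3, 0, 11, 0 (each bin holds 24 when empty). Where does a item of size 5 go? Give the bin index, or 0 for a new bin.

0

Next-Fit only looks at bin 9, which has 0 free.
5 does not fit, so a new bin is opened.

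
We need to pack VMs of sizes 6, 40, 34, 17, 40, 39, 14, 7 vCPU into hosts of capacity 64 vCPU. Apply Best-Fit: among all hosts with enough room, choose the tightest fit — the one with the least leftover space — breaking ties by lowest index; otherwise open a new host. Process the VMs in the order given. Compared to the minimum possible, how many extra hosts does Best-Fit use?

0

Best-Fit: [6,40,17] [34] [40,14,7] [39] → 4 hosts.
Total size 197 vCPU; any packing needs at least ⌈197/64⌉ = 4 hosts.
So 4 is already optimal.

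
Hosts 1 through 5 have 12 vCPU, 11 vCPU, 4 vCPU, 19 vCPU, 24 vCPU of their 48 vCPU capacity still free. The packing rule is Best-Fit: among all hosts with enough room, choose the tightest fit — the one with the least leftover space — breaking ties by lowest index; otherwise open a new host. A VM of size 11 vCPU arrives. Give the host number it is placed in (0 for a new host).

2

Hosts with room: host 1 (12 vCPU), host 2 (11 vCPU), host 4 (19 vCPU), host 5 (24 vCPU).
Tightest fit is host 2 with 11 vCPU free.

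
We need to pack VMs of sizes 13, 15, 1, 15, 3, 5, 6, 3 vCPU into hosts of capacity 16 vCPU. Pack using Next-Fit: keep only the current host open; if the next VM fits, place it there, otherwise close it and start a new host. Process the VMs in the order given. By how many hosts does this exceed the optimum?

Next-Fit: [13] [15,1] [15] [3,5,6] [3] → 5 hosts.
Total size 61 vCPU; any packing needs at least ⌈61/16⌉ = 4 hosts.
An optimal packing achieves that bound: [15,1] [15] [13,3] [6,5,3] → 4 hosts.
Excess: 5 − 4 = 1.

1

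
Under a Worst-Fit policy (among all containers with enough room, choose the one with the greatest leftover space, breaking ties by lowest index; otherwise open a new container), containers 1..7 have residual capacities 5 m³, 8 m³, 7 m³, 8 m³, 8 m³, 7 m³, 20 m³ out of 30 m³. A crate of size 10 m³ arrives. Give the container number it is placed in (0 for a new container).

7

Containers with room: container 7 (20 m³).
Most room is container 7 with 20 m³ free.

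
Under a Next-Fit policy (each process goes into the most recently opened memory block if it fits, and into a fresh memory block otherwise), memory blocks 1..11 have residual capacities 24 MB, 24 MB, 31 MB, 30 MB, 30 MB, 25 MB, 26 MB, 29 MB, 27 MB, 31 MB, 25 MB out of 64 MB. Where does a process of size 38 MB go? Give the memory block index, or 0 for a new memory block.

Next-Fit only looks at memory block 11, which has 25 MB free.
38 MB does not fit, so a new memory block is opened.

0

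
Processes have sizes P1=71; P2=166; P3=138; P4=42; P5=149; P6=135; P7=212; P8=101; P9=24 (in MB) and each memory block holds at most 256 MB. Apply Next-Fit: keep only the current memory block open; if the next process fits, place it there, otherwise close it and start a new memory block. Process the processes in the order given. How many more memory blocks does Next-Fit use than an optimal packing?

Next-Fit: [71,166] [138,42] [149] [135] [212] [101,24] → 6 memory blocks.
Total size 1038 MB; any packing needs at least ⌈1038/256⌉ = 5 memory blocks.
An optimal packing achieves that bound: [212,42] [166,71] [149,101] [138,24] [135] → 5 memory blocks.
Excess: 6 − 5 = 1.

1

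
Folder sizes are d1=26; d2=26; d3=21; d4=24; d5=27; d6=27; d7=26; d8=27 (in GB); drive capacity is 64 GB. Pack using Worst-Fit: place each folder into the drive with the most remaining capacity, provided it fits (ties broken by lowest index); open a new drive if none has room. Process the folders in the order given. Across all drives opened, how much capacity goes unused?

drive 1: place d1 (26 GB), 38 GB left
drive 1: place d2 (26 GB), 12 GB left
drive 2: place d3 (21 GB), 43 GB left
drive 2: place d4 (24 GB), 19 GB left
drive 3: place d5 (27 GB), 37 GB left
drive 3: place d6 (27 GB), 10 GB left
drive 4: place d7 (26 GB), 38 GB left
drive 4: place d8 (27 GB), 11 GB left
4 drives × 64 GB = 256 GB; used 204 GB; unused 52 GB.

52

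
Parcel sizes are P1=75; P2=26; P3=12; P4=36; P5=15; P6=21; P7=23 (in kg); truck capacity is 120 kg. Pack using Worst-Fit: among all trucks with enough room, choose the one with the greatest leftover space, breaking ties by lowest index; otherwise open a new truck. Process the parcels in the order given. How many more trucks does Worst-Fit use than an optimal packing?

0

Worst-Fit: [75,26,12] [36,15,21,23] → 2 trucks.
Total size 208 kg; any packing needs at least ⌈208/120⌉ = 2 trucks.
So 2 is already optimal.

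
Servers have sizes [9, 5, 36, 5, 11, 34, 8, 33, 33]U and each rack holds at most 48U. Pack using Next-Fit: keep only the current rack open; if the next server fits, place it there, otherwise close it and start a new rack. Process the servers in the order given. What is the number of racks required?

Put 9U in rack 1; 39U remain.
Put 5U in rack 1; 34U remain.
Put 36U in rack 2; 12U remain.
Put 5U in rack 2; 7U remain.
Put 11U in rack 3; 37U remain.
Put 34U in rack 3; 3U remain.
Put 8U in rack 4; 40U remain.
Put 33U in rack 4; 7U remain.
Put 33U in rack 5; 15U remain.
Final racks: [9,5] [36,5] [11,34] [8,33] [33].

5 racks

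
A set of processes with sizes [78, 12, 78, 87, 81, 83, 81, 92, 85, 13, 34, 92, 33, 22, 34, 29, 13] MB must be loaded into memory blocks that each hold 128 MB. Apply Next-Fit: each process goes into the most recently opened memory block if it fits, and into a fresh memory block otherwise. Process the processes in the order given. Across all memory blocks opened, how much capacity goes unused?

78 MB → memory block 1 (remaining 50 MB)
12 MB → memory block 1 (remaining 38 MB)
78 MB → memory block 2 (remaining 50 MB)
87 MB → memory block 3 (remaining 41 MB)
81 MB → memory block 4 (remaining 47 MB)
83 MB → memory block 5 (remaining 45 MB)
81 MB → memory block 6 (remaining 47 MB)
92 MB → memory block 7 (remaining 36 MB)
85 MB → memory block 8 (remaining 43 MB)
13 MB → memory block 8 (remaining 30 MB)
34 MB → memory block 9 (remaining 94 MB)
92 MB → memory block 9 (remaining 2 MB)
33 MB → memory block 10 (remaining 95 MB)
22 MB → memory block 10 (remaining 73 MB)
34 MB → memory block 10 (remaining 39 MB)
29 MB → memory block 10 (remaining 10 MB)
13 MB → memory block 11 (remaining 115 MB)
11 memory blocks × 128 MB = 1408 MB; used 947 MB; unused 461 MB.

461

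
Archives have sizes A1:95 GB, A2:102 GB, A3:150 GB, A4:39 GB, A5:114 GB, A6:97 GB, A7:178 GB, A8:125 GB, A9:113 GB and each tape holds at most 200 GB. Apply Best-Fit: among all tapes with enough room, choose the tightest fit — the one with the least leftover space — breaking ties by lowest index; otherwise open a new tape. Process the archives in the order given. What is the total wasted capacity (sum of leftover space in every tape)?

A1 (95 GB) → tape 1 (remaining 105 GB)
A2 (102 GB) → tape 1 (remaining 3 GB)
A3 (150 GB) → tape 2 (remaining 50 GB)
A4 (39 GB) → tape 2 (remaining 11 GB)
A5 (114 GB) → tape 3 (remaining 86 GB)
A6 (97 GB) → tape 4 (remaining 103 GB)
A7 (178 GB) → tape 5 (remaining 22 GB)
A8 (125 GB) → tape 6 (remaining 75 GB)
A9 (113 GB) → tape 7 (remaining 87 GB)
7 tapes × 200 GB = 1400 GB; used 1013 GB; unused 387 GB.

387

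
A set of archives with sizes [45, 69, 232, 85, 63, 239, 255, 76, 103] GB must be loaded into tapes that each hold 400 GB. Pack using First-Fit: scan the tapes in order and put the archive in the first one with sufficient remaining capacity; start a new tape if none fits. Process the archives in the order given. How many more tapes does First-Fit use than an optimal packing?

1

First-Fit: [45,69,232] [85,63,239] [255,76] [103] → 4 tapes.
Total size 1167 GB; any packing needs at least ⌈1167/400⌉ = 3 tapes.
An optimal packing achieves that bound: [255,76,69] [239,103,45] [232,85,63] → 3 tapes.
Excess: 4 − 3 = 1.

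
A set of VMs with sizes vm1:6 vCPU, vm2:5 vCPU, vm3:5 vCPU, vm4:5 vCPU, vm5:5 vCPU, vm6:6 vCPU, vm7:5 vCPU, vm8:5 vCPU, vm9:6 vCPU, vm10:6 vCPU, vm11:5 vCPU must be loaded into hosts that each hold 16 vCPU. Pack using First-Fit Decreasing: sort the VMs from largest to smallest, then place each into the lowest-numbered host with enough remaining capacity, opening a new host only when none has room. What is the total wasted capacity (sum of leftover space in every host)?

Sorted descending: 6, 6, 6, 6, 5, 5, 5, 5, 5, 5, 5.
host 1: place 6 vCPU, 10 vCPU left
host 1: place 6 vCPU, 4 vCPU left
host 2: place 6 vCPU, 10 vCPU left
host 2: place 6 vCPU, 4 vCPU left
host 3: place 5 vCPU, 11 vCPU left
host 3: place 5 vCPU, 6 vCPU left
host 3: place 5 vCPU, 1 vCPU left
host 4: place 5 vCPU, 11 vCPU left
host 4: place 5 vCPU, 6 vCPU left
host 4: place 5 vCPU, 1 vCPU left
host 5: place 5 vCPU, 11 vCPU left
5 hosts × 16 vCPU = 80 vCPU; used 59 vCPU; unused 21 vCPU.

21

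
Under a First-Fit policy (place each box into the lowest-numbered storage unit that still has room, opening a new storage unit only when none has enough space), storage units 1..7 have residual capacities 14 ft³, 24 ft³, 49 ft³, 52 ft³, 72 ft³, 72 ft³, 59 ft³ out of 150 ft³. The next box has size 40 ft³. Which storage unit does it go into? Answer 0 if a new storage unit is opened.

Storage units with room: storage unit 3 (49 ft³), storage unit 4 (52 ft³), storage unit 5 (72 ft³), storage unit 6 (72 ft³), storage unit 7 (59 ft³).
The first with room is storage unit 3.

3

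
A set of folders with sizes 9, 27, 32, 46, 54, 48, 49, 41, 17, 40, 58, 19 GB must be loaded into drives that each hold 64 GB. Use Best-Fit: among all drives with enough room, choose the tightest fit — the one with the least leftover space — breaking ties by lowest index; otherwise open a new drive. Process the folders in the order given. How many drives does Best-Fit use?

9 drives

drive 1: place 9 GB, 55 GB left
drive 1: place 27 GB, 28 GB left
drive 2: place 32 GB, 32 GB left
drive 3: place 46 GB, 18 GB left
drive 4: place 54 GB, 10 GB left
drive 5: place 48 GB, 16 GB left
drive 6: place 49 GB, 15 GB left
drive 7: place 41 GB, 23 GB left
drive 3: place 17 GB, 1 GB left
drive 8: place 40 GB, 24 GB left
drive 9: place 58 GB, 6 GB left
drive 7: place 19 GB, 4 GB left
Final drives: [9,27] [32] [46,17] [54] [48] [49] [41,19] [40] [58].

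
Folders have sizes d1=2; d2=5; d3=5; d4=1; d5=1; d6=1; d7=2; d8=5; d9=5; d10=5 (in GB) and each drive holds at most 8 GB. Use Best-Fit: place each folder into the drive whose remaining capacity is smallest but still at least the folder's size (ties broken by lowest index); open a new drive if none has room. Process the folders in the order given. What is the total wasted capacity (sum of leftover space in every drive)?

8

d1 (2 GB) → drive 1 (remaining 6 GB)
d2 (5 GB) → drive 1 (remaining 1 GB)
d3 (5 GB) → drive 2 (remaining 3 GB)
d4 (1 GB) → drive 1 (remaining 0 GB)
d5 (1 GB) → drive 2 (remaining 2 GB)
d6 (1 GB) → drive 2 (remaining 1 GB)
d7 (2 GB) → drive 3 (remaining 6 GB)
d8 (5 GB) → drive 3 (remaining 1 GB)
d9 (5 GB) → drive 4 (remaining 3 GB)
d10 (5 GB) → drive 5 (remaining 3 GB)
5 drives × 8 GB = 40 GB; used 32 GB; unused 8 GB.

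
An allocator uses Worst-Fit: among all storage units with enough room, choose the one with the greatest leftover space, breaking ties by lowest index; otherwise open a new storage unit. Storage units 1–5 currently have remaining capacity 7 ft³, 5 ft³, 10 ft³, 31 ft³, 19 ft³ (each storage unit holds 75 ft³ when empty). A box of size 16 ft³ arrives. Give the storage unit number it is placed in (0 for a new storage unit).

4

Storage units with room: storage unit 4 (31 ft³), storage unit 5 (19 ft³).
Most room is storage unit 4 with 31 ft³ free.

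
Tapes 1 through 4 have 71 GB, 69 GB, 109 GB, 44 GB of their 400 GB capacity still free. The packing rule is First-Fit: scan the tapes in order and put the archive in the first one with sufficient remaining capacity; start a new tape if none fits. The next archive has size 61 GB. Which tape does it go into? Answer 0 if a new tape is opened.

Tapes with room: tape 1 (71 GB), tape 2 (69 GB), tape 3 (109 GB).
The first with room is tape 1.

1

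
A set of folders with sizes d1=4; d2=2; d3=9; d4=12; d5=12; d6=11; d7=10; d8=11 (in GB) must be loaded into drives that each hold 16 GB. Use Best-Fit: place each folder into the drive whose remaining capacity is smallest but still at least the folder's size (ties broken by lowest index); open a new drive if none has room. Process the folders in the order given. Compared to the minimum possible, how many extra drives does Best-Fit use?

Best-Fit: [4,2,9] [12] [12] [11] [10] [11] → 6 drives.
6 folders exceed 8 GB (half the capacity), and no two of those can share a drive, so at least 6 drives are needed.
So 6 is already optimal.

0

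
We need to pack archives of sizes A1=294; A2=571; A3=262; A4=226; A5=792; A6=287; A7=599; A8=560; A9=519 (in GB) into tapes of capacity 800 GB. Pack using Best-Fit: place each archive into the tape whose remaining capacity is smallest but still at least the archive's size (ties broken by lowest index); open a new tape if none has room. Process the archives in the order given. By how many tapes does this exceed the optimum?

1

Best-Fit: [294,262] [571,226] [792] [287] [599] [560] [519] → 7 tapes.
Total size 4110 GB; any packing needs at least ⌈4110/800⌉ = 6 tapes.
An optimal packing achieves that bound: [792] [599] [571,226] [560] [519,262] [294,287] → 6 tapes.
Excess: 7 − 6 = 1.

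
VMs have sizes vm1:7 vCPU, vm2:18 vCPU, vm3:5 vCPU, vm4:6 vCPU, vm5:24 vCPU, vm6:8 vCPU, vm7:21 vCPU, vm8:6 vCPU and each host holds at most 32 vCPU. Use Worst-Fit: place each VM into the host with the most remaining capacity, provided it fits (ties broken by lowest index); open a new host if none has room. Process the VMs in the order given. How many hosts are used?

host 1: place vm1 (7 vCPU), 25 vCPU left
host 1: place vm2 (18 vCPU), 7 vCPU left
host 1: place vm3 (5 vCPU), 2 vCPU left
host 2: place vm4 (6 vCPU), 26 vCPU left
host 2: place vm5 (24 vCPU), 2 vCPU left
host 3: place vm6 (8 vCPU), 24 vCPU left
host 3: place vm7 (21 vCPU), 3 vCPU left
host 4: place vm8 (6 vCPU), 26 vCPU left

4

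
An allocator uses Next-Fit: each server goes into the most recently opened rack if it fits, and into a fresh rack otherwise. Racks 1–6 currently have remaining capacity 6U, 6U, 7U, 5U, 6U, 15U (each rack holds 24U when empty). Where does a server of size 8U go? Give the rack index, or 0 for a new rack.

Next-Fit only looks at rack 6, which has 15U free.
8U fits there.

6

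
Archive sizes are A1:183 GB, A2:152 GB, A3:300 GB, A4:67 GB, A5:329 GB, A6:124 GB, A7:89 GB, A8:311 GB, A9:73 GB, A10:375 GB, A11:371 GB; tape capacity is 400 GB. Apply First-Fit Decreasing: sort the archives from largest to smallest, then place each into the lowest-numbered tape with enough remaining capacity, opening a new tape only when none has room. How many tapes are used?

7 tapes

Sorted descending: 375, 371, 329, 311, 300, 183, 152, 124, 89, 73, 67.
tape 1: place 375 GB, 25 GB left
tape 2: place 371 GB, 29 GB left
tape 3: place 329 GB, 71 GB left
tape 4: place 311 GB, 89 GB left
tape 5: place 300 GB, 100 GB left
tape 6: place 183 GB, 217 GB left
tape 6: place 152 GB, 65 GB left
tape 7: place 124 GB, 276 GB left
tape 4: place 89 GB, 0 GB left
tape 5: place 73 GB, 27 GB left
tape 3: place 67 GB, 4 GB left
Final tapes: [375] [371] [329,67] [311,89] [300,73] [183,152] [124].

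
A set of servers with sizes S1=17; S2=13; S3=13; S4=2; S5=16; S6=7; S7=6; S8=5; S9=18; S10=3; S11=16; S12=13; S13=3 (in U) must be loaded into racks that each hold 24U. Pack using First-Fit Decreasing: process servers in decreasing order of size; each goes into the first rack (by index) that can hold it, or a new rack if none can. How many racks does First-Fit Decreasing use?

7 racks

Sorted descending: 18, 17, 16, 16, 13, 13, 13, 7, 6, 5, 3, 3, 2.
18U → rack 1 (remaining 6U)
17U → rack 2 (remaining 7U)
16U → rack 3 (remaining 8U)
16U → rack 4 (remaining 8U)
13U → rack 5 (remaining 11U)
13U → rack 6 (remaining 11U)
13U → rack 7 (remaining 11U)
7U → rack 2 (remaining 0U)
6U → rack 1 (remaining 0U)
5U → rack 3 (remaining 3U)
3U → rack 3 (remaining 0U)
3U → rack 4 (remaining 5U)
2U → rack 4 (remaining 3U)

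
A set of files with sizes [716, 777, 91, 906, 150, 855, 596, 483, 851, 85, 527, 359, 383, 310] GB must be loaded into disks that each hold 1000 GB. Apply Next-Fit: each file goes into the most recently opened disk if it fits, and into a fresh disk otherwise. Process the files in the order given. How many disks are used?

10 disks

disk 1: place 716 GB, 284 GB left
disk 2: place 777 GB, 223 GB left
disk 2: place 91 GB, 132 GB left
disk 3: place 906 GB, 94 GB left
disk 4: place 150 GB, 850 GB left
disk 5: place 855 GB, 145 GB left
disk 6: place 596 GB, 404 GB left
disk 7: place 483 GB, 517 GB left
disk 8: place 851 GB, 149 GB left
disk 8: place 85 GB, 64 GB left
disk 9: place 527 GB, 473 GB left
disk 9: place 359 GB, 114 GB left
disk 10: place 383 GB, 617 GB left
disk 10: place 310 GB, 307 GB left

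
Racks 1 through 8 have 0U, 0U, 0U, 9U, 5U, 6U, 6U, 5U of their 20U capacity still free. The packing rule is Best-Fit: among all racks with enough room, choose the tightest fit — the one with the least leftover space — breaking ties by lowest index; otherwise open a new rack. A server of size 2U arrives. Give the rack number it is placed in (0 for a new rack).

Racks with room: rack 4 (9U), rack 5 (5U), rack 6 (6U), rack 7 (6U), rack 8 (5U).
Tightest fit is rack 5 with 5U free.

5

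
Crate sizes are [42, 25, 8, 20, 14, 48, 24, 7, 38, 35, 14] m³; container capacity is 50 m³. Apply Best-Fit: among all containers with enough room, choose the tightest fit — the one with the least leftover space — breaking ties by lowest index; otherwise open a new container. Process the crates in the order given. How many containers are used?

6

42 m³ → container 1 (remaining 8 m³)
25 m³ → container 2 (remaining 25 m³)
8 m³ → container 1 (remaining 0 m³)
20 m³ → container 2 (remaining 5 m³)
14 m³ → container 3 (remaining 36 m³)
48 m³ → container 4 (remaining 2 m³)
24 m³ → container 3 (remaining 12 m³)
7 m³ → container 3 (remaining 5 m³)
38 m³ → container 5 (remaining 12 m³)
35 m³ → container 6 (remaining 15 m³)
14 m³ → container 6 (remaining 1 m³)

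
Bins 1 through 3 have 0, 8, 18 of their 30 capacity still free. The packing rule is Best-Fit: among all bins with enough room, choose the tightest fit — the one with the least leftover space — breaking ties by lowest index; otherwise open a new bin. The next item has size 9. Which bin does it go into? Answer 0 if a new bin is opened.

Bins with room: bin 3 (18).
Tightest fit is bin 3 with 18 free.

3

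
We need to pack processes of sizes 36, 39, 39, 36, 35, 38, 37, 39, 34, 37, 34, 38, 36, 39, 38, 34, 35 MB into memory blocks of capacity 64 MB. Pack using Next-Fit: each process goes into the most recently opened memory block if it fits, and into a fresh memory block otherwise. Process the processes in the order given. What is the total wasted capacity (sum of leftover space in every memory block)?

464

Put 36 MB in memory block 1; 28 MB remain.
Put 39 MB in memory block 2; 25 MB remain.
Put 39 MB in memory block 3; 25 MB remain.
Put 36 MB in memory block 4; 28 MB remain.
Put 35 MB in memory block 5; 29 MB remain.
Put 38 MB in memory block 6; 26 MB remain.
Put 37 MB in memory block 7; 27 MB remain.
Put 39 MB in memory block 8; 25 MB remain.
Put 34 MB in memory block 9; 30 MB remain.
Put 37 MB in memory block 10; 27 MB remain.
Put 34 MB in memory block 11; 30 MB remain.
Put 38 MB in memory block 12; 26 MB remain.
Put 36 MB in memory block 13; 28 MB remain.
Put 39 MB in memory block 14; 25 MB remain.
Put 38 MB in memory block 15; 26 MB remain.
Put 34 MB in memory block 16; 30 MB remain.
Put 35 MB in memory block 17; 29 MB remain.
17 memory blocks × 64 MB = 1088 MB; used 624 MB; unused 464 MB.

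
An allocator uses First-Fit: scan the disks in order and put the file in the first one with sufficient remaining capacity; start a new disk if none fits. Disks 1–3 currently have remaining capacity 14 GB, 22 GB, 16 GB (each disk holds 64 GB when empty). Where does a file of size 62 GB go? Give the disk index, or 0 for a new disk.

No disk has ≥ 62 GB free, so a new disk is opened.

0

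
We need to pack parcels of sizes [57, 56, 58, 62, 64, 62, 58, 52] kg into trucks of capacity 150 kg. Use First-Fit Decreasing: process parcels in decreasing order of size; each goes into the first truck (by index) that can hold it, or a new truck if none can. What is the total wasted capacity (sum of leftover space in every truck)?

131

Sorted descending: 64, 62, 62, 58, 58, 57, 56, 52.
64 kg → truck 1 (remaining 86 kg)
62 kg → truck 1 (remaining 24 kg)
62 kg → truck 2 (remaining 88 kg)
58 kg → truck 2 (remaining 30 kg)
58 kg → truck 3 (remaining 92 kg)
57 kg → truck 3 (remaining 35 kg)
56 kg → truck 4 (remaining 94 kg)
52 kg → truck 4 (remaining 42 kg)
4 trucks × 150 kg = 600 kg; used 469 kg; unused 131 kg.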